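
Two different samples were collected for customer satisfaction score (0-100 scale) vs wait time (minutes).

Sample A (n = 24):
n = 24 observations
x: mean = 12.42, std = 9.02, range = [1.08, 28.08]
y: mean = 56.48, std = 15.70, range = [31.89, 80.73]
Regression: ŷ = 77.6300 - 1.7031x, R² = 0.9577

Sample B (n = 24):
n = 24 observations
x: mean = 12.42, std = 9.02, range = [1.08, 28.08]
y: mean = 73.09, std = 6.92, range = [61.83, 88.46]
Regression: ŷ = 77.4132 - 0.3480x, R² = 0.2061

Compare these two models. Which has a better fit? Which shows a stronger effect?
Model A has the better fit (R² = 0.9577 vs 0.2061). Model A shows the stronger effect (|β₁| = 1.7031 vs 0.3480).

Model Comparison:

Which explains more variance? (R²)
- Model A: R² = 0.9577 → 95.77% of variance in satisfaction score explained
- Model B: R² = 0.2061 → 20.61% of variance in satisfaction score explained
- 0.9577 > 0.2061 → Model A has the better fit

Effect size (slope magnitude):
- Model A: β₁ = -1.7031 → predicted satisfaction score falls 1.7031 points per additional minute of wait time
- Model B: β₁ = -0.3480 → predicted satisfaction score falls 0.3480 points per additional minute of wait time
- |-1.7031| > |-0.3480| → Model A shows the stronger marginal effect

Notes:
- R² measures how tightly points cluster around the line; β₁ measures how steep the line is — they answer different questions.
- A better fit (higher R²) doesn't necessarily mean a more important relationship.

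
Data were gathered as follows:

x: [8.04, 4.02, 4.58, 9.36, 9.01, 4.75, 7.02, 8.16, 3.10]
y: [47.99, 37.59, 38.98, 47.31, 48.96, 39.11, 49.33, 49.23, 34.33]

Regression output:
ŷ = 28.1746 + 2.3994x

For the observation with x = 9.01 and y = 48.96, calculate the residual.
Residual = -0.8332

The residual is the difference between the actual value and the predicted value:

Residual = y - ŷ

Step 1: Calculate predicted value
ŷ = 28.1746 + 2.3994 × 9.01
ŷ = 49.7932

Step 2: Calculate residual
Residual = 48.96 - 49.7932
Residual = -0.8332

The residual is negative, so the observed y = 48.96 sits below the regression line (the line overestimates it by 0.8332).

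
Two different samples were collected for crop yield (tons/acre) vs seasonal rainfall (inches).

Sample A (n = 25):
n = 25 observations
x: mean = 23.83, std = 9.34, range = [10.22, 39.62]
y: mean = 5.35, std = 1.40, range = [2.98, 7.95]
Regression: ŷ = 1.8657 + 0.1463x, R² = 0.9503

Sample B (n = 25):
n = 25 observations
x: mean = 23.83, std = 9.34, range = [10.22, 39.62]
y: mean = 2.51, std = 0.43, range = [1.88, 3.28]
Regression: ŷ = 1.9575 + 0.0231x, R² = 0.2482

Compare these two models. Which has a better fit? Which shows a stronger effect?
Model A has the better fit (R² = 0.9503 vs 0.2482). Model A shows the stronger effect (|β₁| = 0.1463 vs 0.0231).

Model Comparison:

Which explains more variance? (R²)
- Model A: R² = 0.9503 → 95.03% of variance in crop yield explained
- Model B: R² = 0.2482 → 24.82% of variance in crop yield explained
- 0.9503 > 0.2482 → Model A has the better fit

Effect size (slope magnitude):
- Model A: β₁ = 0.1463 → predicted crop yield rises 0.1463 tons/acre per additional inch of rainfall
- Model B: β₁ = 0.0231 → predicted crop yield rises 0.0231 tons/acre per additional inch of rainfall
- |0.1463| > |0.0231| → Model A shows the stronger marginal effect

Note: A better fit (higher R²) doesn't necessarily mean a more important relationship.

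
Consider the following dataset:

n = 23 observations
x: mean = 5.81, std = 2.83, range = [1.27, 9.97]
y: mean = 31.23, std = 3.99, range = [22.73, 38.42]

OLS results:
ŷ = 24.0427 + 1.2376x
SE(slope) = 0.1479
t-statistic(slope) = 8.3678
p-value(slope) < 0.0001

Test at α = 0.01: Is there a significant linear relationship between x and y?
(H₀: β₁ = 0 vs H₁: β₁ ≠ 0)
p-value < 0.0001 < α = 0.01, so we reject H₀. The relationship is significant.

Hypothesis test for the slope coefficient:

H₀: β₁ = 0 (no linear relationship)
H₁: β₁ ≠ 0 (linear relationship exists)

Test statistic: t = β̂₁ / SE(β̂₁) = 1.2376 / 0.1479 = 8.3678

The p-value (<0.0001) is the probability, under H₀, of a t-statistic at least as extreme as |t| = 8.3678 (two-sided, df = n − 2 = 21).

Decision rule: reject H₀ if p-value < α.
p-value < 0.0001 < α = 0.01 → reject H₀.

Conclusion: the linear association between x and y is significant at the 1% level.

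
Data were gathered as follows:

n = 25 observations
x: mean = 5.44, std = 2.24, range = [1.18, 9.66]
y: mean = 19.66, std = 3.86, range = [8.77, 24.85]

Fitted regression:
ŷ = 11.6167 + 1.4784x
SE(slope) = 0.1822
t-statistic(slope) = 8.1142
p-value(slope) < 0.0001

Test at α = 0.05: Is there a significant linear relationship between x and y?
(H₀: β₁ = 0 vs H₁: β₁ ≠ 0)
Reject H₀: p-value < 0.0001 < α = 0.05. The linear relationship is significant at the 5% level.

Hypothesis test for the slope coefficient:

H₀: β₁ = 0 (no linear relationship)
H₁: β₁ ≠ 0 (linear relationship exists)

Test statistic: t = β̂₁ / SE(β̂₁) = 1.4784 / 0.1822 = 8.1142

The p-value (<0.0001) is the probability, under H₀, of a t-statistic at least as extreme as |t| = 8.1142 (two-sided, df = n − 2 = 23).

Decision rule: reject H₀ if p-value < α.
p-value < 0.0001 < α = 0.05 → reject H₀.

Conclusion: the linear association between x and y is significant at the 5% level.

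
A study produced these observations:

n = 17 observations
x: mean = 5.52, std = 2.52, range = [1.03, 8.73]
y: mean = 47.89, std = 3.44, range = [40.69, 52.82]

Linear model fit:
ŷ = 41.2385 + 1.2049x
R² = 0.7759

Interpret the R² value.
About 77.59% of the variability in y is accounted for by the regression on x (R² = 0.7759) — a strong linear fit.

The coefficient of determination R² is the fraction of the total variation in y that the fitted line accounts for.

Here R² = 0.7759:
- Explained: 77.59% of the variation in y
- Unexplained (residual): 100% − 77.59% = 22.41%
- Rule of thumb (below 0.3 weak; 0.3 to below 0.7 moderate; 0.7 and above strong) → strong

Note: R² says nothing about causation, and a high R² does not by itself mean the linear form is appropriate — check the residuals.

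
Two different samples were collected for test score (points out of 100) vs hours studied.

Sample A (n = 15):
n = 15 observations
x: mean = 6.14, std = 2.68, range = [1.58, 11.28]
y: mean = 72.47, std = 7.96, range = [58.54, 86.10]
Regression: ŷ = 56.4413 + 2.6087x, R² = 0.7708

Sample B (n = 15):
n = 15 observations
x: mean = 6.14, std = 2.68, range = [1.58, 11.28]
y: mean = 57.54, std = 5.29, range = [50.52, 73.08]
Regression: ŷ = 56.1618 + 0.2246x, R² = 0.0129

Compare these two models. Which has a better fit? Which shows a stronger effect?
Model A has the better fit (R² = 0.7708 vs 0.0129). Model A shows the stronger effect (|β₁| = 2.6087 vs 0.2246).

Model Comparison:

Goodness of fit (R²):
- Model A: R² = 0.7708 → 77.08% of variance in test score explained
- Model B: R² = 0.0129 → 1.29% of variance in test score explained
- 0.7708 > 0.0129 → Model A has the better fit

Strength of effect — compare |β₁|:
- Model A: β₁ = 2.6087 → predicted test score rises 2.6087 points per additional hour of study time
- Model B: β₁ = 0.2246 → predicted test score rises 0.2246 points per additional hour of study time
- |2.6087| > |0.2246| → Model A shows the stronger marginal effect

Note: A steeper slope doesn't make a better model if the scatter around the line is large.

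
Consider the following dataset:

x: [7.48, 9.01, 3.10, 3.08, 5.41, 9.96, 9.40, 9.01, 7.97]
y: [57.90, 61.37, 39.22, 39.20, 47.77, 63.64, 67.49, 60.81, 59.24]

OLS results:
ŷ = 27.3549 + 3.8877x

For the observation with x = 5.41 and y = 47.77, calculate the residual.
Residual = -0.6174

The residual is the difference between the actual value and the predicted value:

Residual = y - ŷ

Step 1: Calculate predicted value
ŷ = 27.3549 + 3.8877 × 5.41
ŷ = 48.3874

Step 2: Calculate residual
Residual = 47.77 - 48.3874
Residual = -0.6174

The residual is negative, so the observed y = 47.77 sits below the regression line (the line overestimates it by 0.6174).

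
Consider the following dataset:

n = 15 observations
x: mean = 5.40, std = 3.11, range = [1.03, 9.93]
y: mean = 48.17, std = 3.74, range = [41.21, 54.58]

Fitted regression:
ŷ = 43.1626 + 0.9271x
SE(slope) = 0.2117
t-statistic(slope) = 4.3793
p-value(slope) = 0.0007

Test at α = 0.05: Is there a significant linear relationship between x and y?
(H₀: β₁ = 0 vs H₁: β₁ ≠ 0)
Reject H₀: p-value = 0.0007 < α = 0.05. The linear relationship is significant at the 5% level.

Hypothesis test for the slope coefficient:

H₀: β₁ = 0 (no linear relationship)
H₁: β₁ ≠ 0 (linear relationship exists)

Test statistic: t = β̂₁ / SE(β̂₁) = 0.9271 / 0.2117 = 4.3793

With df = 13, the two-sided p-value for |t| = 4.3793 is 0.0007.

Decision rule: reject H₀ if p-value < α.
p-value = 0.0007 < α = 0.05 → reject H₀.

Conclusion: the linear association between x and y is significant at the 5% level.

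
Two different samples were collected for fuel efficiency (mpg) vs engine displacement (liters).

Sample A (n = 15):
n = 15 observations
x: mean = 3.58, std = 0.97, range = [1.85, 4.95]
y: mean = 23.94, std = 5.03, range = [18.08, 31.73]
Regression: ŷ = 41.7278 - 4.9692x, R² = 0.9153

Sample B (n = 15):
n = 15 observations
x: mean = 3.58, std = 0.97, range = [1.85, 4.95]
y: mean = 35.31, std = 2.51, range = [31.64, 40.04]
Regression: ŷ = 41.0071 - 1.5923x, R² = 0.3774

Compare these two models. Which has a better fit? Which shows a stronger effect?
Model A has the better fit (R² = 0.9153 vs 0.3774). Model A shows the stronger effect (|β₁| = 4.9692 vs 1.5923).

Model Comparison:

Fit — compare R²:
- Model A: R² = 0.9153 → 91.53% of variance in fuel efficiency explained
- Model B: R² = 0.3774 → 37.74% of variance in fuel efficiency explained
- 0.9153 > 0.3774 → Model A has the better fit

Effect size (slope magnitude):
- Model A: β₁ = -4.9692 → predicted fuel efficiency falls 4.9692 mpg per additional liter of engine displacement
- Model B: β₁ = -1.5923 → predicted fuel efficiency falls 1.5923 mpg per additional liter of engine displacement
- |-4.9692| > |-1.5923| → Model A shows the stronger marginal effect

Note: A better fit (higher R²) doesn't necessarily mean a more important relationship.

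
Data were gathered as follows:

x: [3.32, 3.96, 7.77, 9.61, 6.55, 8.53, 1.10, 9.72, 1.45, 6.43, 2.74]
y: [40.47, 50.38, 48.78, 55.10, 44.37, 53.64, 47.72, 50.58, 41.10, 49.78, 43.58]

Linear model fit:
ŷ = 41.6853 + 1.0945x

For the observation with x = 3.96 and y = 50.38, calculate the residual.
Residual = 4.3605

The residual is the difference between the actual value and the predicted value:

Residual = y - ŷ

Step 1: Calculate predicted value
ŷ = 41.6853 + 1.0945 × 3.96
ŷ = 46.0195

Step 2: Calculate residual
Residual = 50.38 - 46.0195
Residual = 4.3605

Sign check: y > ŷ, so the point is above the line and the fit underestimates here.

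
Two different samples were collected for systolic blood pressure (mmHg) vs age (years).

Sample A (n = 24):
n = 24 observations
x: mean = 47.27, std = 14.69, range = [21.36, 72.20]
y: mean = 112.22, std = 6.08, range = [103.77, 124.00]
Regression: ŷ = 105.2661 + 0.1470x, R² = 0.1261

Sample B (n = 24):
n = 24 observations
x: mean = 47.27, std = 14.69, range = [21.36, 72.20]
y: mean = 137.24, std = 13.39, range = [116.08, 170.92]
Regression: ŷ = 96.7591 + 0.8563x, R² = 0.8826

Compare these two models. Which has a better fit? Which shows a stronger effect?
Model B has the better fit (R² = 0.8826 vs 0.1261). Model B shows the stronger effect (|β₁| = 0.8563 vs 0.1470).

Model Comparison:

Fit — compare R²:
- Model A: R² = 0.1261 → 12.61% of variance in blood pressure explained
- Model B: R² = 0.8826 → 88.26% of variance in blood pressure explained
- 0.8826 > 0.1261 → Model B has the better fit

Effect size (slope magnitude):
- Model A: β₁ = 0.1470 → predicted blood pressure rises 0.1470 mmHg per additional year of age
- Model B: β₁ = 0.8563 → predicted blood pressure rises 0.8563 mmHg per additional year of age
- |0.1470| < |0.8563| → Model B shows the stronger marginal effect

Notes:
- A steeper slope doesn't make a better model if the scatter around the line is large.
- R² measures how tightly points cluster around the line; β₁ measures how steep the line is — they answer different questions.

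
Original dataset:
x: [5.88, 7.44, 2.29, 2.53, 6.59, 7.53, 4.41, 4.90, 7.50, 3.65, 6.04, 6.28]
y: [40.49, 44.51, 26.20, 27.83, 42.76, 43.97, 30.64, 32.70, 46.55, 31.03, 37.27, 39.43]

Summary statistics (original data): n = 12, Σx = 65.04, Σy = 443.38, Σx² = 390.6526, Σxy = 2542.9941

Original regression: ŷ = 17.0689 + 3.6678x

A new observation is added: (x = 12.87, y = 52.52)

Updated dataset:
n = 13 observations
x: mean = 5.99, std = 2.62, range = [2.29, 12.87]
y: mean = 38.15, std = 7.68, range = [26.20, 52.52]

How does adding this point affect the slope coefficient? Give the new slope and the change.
Adding the point moves β₁ from 3.6678 to 2.7634, i.e. it decreases by 0.9044 (-24.7%).

x = 12.87 lies well outside the original x-range [2.29, 7.53] (x̄ ≈ 5.42), so this observation has high leverage and can move the slope substantially.

Step 1: Update the sums with the new point (n goes from 12 to 13)
Σx  = 65.04 + 12.87 = 77.91
Σy  = 443.38 + 52.52 = 495.90
Σx² = 390.6526 + 12.87² = 390.6526 + 165.6369 = 556.2895
Σxy = 2542.9941 + 12.87×52.52 = 2542.9941 + 675.9324 = 3218.9265

Step 2: Recompute the slope with b₁ = (nΣxy − ΣxΣy) / (nΣx² − (Σx)²)
Numerator   = 13×3218.9265 − 77.91×495.90 = 41846.0445 − 38635.5690 = 3210.4755
Denominator = 13×556.2895 − 77.91² = 7231.7635 − 6069.9681 = 1161.7954
b₁(new) = 3210.4755 / 1161.7954 = 2.7634

(Same formula on the original sums: (12×2542.9941 − 65.04×443.38) / (12×390.6526 − 65.04²) = 1678.4940 / 457.6296 = 3.6678, matching the given fit.)

Step 3: Change in slope
Δβ₁ = 2.7634 − 3.6678 = -0.9044
Relative change = -0.9044 / 3.6678 × 100% = -24.7%
→ the slope decreases when the point is added.

A high-leverage point only changes the slope if it is off the original line; here y = 52.52 is below the original trend, so the slope decreases.
In practice: refit with and without it and report both if conclusions differ; investigate whether it comes from the same population as the rest of the sample.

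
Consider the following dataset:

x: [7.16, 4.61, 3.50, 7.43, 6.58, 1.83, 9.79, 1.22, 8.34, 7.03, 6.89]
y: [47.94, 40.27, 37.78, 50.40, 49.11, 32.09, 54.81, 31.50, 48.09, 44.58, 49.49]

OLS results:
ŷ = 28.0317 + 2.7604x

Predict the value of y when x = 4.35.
ŷ = 40.0394

To predict y for x = 4.35, substitute into the regression equation:

ŷ = 28.0317 + 2.7604 × 4.35
ŷ = 28.0317 + 12.0077
ŷ = 40.0394

This is a point prediction; actual observations scatter around it by roughly the residual standard deviation.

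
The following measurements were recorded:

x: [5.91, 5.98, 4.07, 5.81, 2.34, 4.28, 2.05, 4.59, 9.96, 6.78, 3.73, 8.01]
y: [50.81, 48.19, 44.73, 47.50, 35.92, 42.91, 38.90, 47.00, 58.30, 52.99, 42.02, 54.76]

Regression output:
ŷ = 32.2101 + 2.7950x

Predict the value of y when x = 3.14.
ŷ = 40.9864

Plug x = 3.14 into the fitted line:

ŷ = 32.2101 + 2.7950 × 3.14
ŷ = 32.2101 + 8.7763
ŷ = 40.9864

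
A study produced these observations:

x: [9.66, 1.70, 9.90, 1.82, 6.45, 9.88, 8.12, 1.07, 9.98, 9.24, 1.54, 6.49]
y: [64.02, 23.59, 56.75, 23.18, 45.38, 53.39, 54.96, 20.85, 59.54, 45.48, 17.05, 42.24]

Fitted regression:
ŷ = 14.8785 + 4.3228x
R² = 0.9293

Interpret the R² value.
About 92.93% of the variability in y is accounted for by the regression on x (R² = 0.9293) — a strong linear fit.

R² (coefficient of determination) measures the proportion of variance in y explained by the regression model.

Here R² = 0.9293:
- Explained: 92.93% of the variation in y
- Unexplained (residual): 100% − 92.93% = 7.07%
- Rule of thumb (below 0.3 weak; 0.3 to below 0.7 moderate; 0.7 and above strong) → strong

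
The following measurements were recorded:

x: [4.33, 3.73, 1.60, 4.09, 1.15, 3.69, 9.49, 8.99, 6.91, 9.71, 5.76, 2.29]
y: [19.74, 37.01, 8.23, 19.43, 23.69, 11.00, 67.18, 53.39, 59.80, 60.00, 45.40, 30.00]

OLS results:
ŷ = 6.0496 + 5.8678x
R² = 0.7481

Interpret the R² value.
R² = 0.7481 means 74.81% of the variation in y is explained by the linear relationship with x. This indicates a strong fit.

R² = 1 − SS_res/SS_tot compares the residual scatter to the total scatter of y about its mean.

Here R² = 0.7481:
- Explained: 74.81% of the variation in y
- Unexplained (residual): 100% − 74.81% = 25.19%
- Rule of thumb (below 0.3 weak; 0.3 to below 0.7 moderate; 0.7 and above strong) → strong

Calculation: R² = 1 − (SS_res / SS_tot), where SS_res is the sum of squared residuals and SS_tot the total sum of squares.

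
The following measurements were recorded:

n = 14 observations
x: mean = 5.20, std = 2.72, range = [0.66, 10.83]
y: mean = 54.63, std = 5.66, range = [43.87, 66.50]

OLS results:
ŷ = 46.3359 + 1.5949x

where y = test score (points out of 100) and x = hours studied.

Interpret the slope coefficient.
An increase of one hour in study time is associated with a 1.5949 points increase in predicted test score.

The slope coefficient β₁ = 1.5949 represents the marginal effect of study time on test score.

Interpretation:
- Study time up by 1 hour → predicted test score increases by 1.5949 points
- The effect is assumed constant over the observed range of x (linearity)
- The slope describes association in these data, not necessarily a causal effect

The intercept β₀ = 46.3359 is the predicted test score when study time = 0; since the smallest observed x is 0.66, this is an extrapolation and mainly anchors the line.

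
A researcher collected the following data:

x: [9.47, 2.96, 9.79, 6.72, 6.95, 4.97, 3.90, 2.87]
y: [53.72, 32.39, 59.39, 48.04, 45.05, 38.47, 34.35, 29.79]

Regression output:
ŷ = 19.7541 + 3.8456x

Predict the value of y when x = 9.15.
ŷ = 54.9413

Plug x = 9.15 into the fitted line:

ŷ = 19.7541 + 3.8456 × 9.15
ŷ = 19.7541 + 35.1872
ŷ = 54.9413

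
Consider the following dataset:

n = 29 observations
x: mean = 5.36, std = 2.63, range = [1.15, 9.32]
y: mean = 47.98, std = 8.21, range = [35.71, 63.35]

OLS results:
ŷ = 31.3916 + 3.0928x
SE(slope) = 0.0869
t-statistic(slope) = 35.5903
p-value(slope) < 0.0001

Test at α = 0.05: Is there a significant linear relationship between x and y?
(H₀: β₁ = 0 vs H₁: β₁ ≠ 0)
p-value < 0.0001 < α = 0.05, so we reject H₀. The relationship is significant.

Hypothesis test for the slope coefficient:

H₀: β₁ = 0 (no linear relationship)
H₁: β₁ ≠ 0 (linear relationship exists)

Test statistic: t = β̂₁ / SE(β̂₁) = 3.0928 / 0.0869 = 35.5903

p < 0.0001: how often a slope estimate this far from 0 (in SE units) would arise by chance if β₁ were truly 0.

Decision rule: reject H₀ if p-value < α.
p-value < 0.0001 < α = 0.05 → reject H₀.

There is sufficient evidence at the 5% significance level to conclude that a linear relationship exists between x and y.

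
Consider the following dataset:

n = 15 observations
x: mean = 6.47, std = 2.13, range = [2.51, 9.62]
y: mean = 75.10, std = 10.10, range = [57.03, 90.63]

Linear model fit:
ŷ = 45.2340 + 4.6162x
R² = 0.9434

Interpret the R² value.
R² = 0.9434 means 94.34% of the variation in y is explained by the linear relationship with x. This indicates a strong fit.

The coefficient of determination R² is the fraction of the total variation in y that the fitted line accounts for.

Here R² = 0.9434:
- Explained: 94.34% of the variation in y
- Unexplained (residual): 100% − 94.34% = 5.66%
- Rule of thumb (below 0.3 weak; 0.3 to below 0.7 moderate; 0.7 and above strong) → strong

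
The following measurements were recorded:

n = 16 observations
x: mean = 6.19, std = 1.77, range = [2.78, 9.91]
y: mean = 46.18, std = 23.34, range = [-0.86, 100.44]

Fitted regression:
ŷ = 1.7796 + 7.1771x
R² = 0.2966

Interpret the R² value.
R² = 0.2966 means 29.66% of the variation in y is explained by the linear relationship with x. This indicates a weak fit.

The coefficient of determination R² is the fraction of the total variation in y that the fitted line accounts for.

Here R² = 0.2966:
- Explained: 29.66% of the variation in y
- Unexplained (residual): 100% − 29.66% = 70.34%
- Rule of thumb (below 0.3 weak; 0.3 to below 0.7 moderate; 0.7 and above strong) → weak

Calculation: R² = 1 − (SS_res / SS_tot), where SS_res is the sum of squared residuals and SS_tot the total sum of squares.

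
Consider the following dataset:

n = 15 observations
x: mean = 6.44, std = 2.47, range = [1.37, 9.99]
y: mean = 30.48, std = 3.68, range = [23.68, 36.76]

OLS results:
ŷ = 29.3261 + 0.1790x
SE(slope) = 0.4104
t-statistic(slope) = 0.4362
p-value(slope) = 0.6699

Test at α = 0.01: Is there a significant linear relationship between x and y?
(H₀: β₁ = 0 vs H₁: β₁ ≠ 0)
Since p-value = 0.6699 ≥ α = 0.01, fail to reject H₀ — the slope is not significantly different from 0.

Hypothesis test for the slope coefficient:

H₀: β₁ = 0 (no linear relationship)
H₁: β₁ ≠ 0 (linear relationship exists)

Test statistic: t = β̂₁ / SE(β̂₁) = 0.1790 / 0.4104 = 0.4362

p = 0.6699: how often a slope estimate this far from 0 (in SE units) would arise by chance if β₁ were truly 0.

Decision rule: reject H₀ if p-value < α.
p-value = 0.6699 ≥ α = 0.01 → fail to reject H₀.

At α = 0.01 the data do not provide convincing evidence of a nonzero slope.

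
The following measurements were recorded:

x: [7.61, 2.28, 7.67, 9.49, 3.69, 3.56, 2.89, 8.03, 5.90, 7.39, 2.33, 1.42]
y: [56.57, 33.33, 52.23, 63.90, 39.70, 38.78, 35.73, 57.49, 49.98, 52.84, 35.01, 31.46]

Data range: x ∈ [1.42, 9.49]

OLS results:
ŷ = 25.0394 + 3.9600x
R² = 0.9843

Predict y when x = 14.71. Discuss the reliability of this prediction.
ŷ = 83.2910 (extrapolation — x = 14.71 lies outside [1.42, 9.49], so reliability is low).

Prediction calculation:
ŷ = 25.0394 + 3.9600 × 14.71
ŷ = 83.2910

Reliability:
- Data range: x ∈ [1.42, 9.49]
- Prediction point: x = 14.71 is 5.22 units above the observed range → this is EXTRAPOLATION, not interpolation

Why that matters here:
- The standard error of prediction grows with (x − x̄)², and x = 14.71 is far from x̄ = 5.19
- R² describes fit only over the sampled x values; it says nothing about behaviour beyond them
- The linear relationship may not hold outside the observed range

A defensible statement: 'if the linear trend continued to x = 14.71, y would be about 83.2910' — the premise is untested.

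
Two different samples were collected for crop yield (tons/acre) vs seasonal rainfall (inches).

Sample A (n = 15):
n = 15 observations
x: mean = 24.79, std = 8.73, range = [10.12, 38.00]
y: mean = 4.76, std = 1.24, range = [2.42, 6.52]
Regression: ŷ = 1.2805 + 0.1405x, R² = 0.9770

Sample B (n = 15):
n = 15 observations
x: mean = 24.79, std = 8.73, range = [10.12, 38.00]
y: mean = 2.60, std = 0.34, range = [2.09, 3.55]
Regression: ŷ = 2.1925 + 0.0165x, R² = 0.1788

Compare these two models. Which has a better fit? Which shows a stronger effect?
Model A has the better fit (R² = 0.9770 vs 0.1788). Model A shows the stronger effect (|β₁| = 0.1405 vs 0.0165).

Model Comparison:

Which explains more variance? (R²)
- Model A: R² = 0.9770 → 97.70% of variance in crop yield explained
- Model B: R² = 0.1788 → 17.88% of variance in crop yield explained
- 0.9770 > 0.1788 → Model A has the better fit

Strength of effect — compare |β₁|:
- Model A: β₁ = 0.1405 → predicted crop yield rises 0.1405 tons/acre per additional inch of rainfall
- Model B: β₁ = 0.0165 → predicted crop yield rises 0.0165 tons/acre per additional inch of rainfall
- |0.1405| > |0.0165| → Model A shows the stronger marginal effect

Notes:
- R² measures how tightly points cluster around the line; β₁ measures how steep the line is — they answer different questions.
- A steeper slope doesn't make a better model if the scatter around the line is large.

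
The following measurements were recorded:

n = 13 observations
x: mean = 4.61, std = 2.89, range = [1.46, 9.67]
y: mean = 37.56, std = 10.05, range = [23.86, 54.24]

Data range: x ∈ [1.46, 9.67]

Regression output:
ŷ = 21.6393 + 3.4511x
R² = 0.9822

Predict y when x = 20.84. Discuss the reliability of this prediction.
ŷ = 93.5602 (extrapolation — x = 20.84 lies outside [1.46, 9.67], so reliability is low).

Prediction calculation:
ŷ = 21.6393 + 3.4511 × 20.84
ŷ = 93.5602

Reliability:
- Data range: x ∈ [1.46, 9.67]
- Prediction point: x = 20.84 is 11.17 units above the observed range → this is EXTRAPOLATION, not interpolation

Why that matters here:
- Real relationships often flatten, saturate, or turn nonlinear at extremes
- The standard error of prediction grows with (x − x̄)², and x = 20.84 is far from x̄ = 4.61
- There are no observations near this x to validate the fitted line there

The R² = 0.9822 only validates the fit within [1.46, 9.67]; treat ŷ = 93.5602 with caution.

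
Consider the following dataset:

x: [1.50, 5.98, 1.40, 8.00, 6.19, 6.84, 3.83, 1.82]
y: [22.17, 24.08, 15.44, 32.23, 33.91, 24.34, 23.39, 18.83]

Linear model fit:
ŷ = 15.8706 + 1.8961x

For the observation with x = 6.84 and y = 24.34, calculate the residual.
Residual = -4.4999

The residual is the difference between the actual value and the predicted value:

Residual = y - ŷ

Step 1: Calculate predicted value
ŷ = 15.8706 + 1.8961 × 6.84
ŷ = 28.8399

Step 2: Calculate residual
Residual = 24.34 - 28.8399
Residual = -4.4999

Sign check: y < ŷ, so the point is below the line and the fit overestimates here.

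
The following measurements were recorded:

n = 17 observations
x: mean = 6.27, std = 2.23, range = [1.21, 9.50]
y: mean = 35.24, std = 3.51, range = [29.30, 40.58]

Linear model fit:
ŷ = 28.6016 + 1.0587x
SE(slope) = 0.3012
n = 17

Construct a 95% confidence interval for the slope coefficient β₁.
The 95% CI for β₁ is (0.4167, 1.7007)

Confidence interval for the slope:

The 95% CI for β₁ is: β̂₁ ± t*(α/2, n-2) × SE(β̂₁)

Step 1: Find critical t-value
- Confidence level = 0.95
- Degrees of freedom = n - 2 = 17 - 2 = 15
- t*(α/2, 15) = 2.1314

Step 2: Calculate margin of error
Margin = 2.1314 × 0.3012 = 0.6420

Step 3: Construct interval
CI = 1.0587 ± 0.6420
CI = (0.4167, 1.7007)

Interpretation: intervals built this way capture the true β₁ in 95% of repeated samples; here the plausible range for the per-unit effect of x on y is 0.4167 to 1.7007.
The interval does not include 0, suggesting a significant linear relationship.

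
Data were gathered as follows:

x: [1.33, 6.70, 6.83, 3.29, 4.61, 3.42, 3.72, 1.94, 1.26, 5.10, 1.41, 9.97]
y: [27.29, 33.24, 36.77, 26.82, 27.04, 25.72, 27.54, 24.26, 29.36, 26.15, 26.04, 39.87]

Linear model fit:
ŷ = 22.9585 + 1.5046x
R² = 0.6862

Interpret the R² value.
About 68.62% of the variability in y is accounted for by the regression on x (R² = 0.6862) — a moderate linear fit.

R² (coefficient of determination) measures the proportion of variance in y explained by the regression model.

Here R² = 0.6862:
- Explained: 68.62% of the variation in y
- Unexplained (residual): 100% − 68.62% = 31.38%
- Rule of thumb (below 0.3 weak; 0.3 to below 0.7 moderate; 0.7 and above strong) → moderate

Equivalently, for simple linear regression R² = r², so |r| = √0.6862 ≈ 0.8284.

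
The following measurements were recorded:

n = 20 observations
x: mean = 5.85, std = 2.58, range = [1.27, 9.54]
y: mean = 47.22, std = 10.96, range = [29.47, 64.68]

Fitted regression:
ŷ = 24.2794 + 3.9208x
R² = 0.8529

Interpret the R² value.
The model explains 85.29% of the variance in y (R² = 0.8529), leaving 14.71% unexplained; the fit is strong.

R² = 1 − SS_res/SS_tot compares the residual scatter to the total scatter of y about its mean.

Here R² = 0.8529:
- Explained: 85.29% of the variation in y
- Unexplained (residual): 100% − 85.29% = 14.71%
- Rule of thumb (below 0.3 weak; 0.3 to below 0.7 moderate; 0.7 and above strong) → strong

Note: R² says nothing about causation, and a high R² does not by itself mean the linear form is appropriate — check the residuals.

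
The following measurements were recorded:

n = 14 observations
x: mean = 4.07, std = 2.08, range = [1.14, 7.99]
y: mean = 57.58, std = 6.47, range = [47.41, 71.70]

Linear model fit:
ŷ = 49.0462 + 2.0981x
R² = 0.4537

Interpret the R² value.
About 45.37% of the variability in y is accounted for by the regression on x (R² = 0.4537) — a moderate linear fit.

R² (coefficient of determination) measures the proportion of variance in y explained by the regression model.

Here R² = 0.4537:
- Explained: 45.37% of the variation in y
- Unexplained (residual): 100% − 45.37% = 54.63%
- Rule of thumb (below 0.3 weak; 0.3 to below 0.7 moderate; 0.7 and above strong) → moderate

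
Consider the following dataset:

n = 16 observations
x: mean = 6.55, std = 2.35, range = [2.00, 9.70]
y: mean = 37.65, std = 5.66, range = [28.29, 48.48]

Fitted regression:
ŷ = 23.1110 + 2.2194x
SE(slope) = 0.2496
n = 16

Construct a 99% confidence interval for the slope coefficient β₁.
The 99% CI for β₁ is (1.4764, 2.9624)

Confidence interval for the slope:

The 99% CI for β₁ is: β̂₁ ± t*(α/2, n-2) × SE(β̂₁)

Step 1: Find critical t-value
- Confidence level = 0.99
- Degrees of freedom = n - 2 = 16 - 2 = 14
- t*(α/2, 14) = 2.9768

Step 2: Calculate margin of error
Margin = 2.9768 × 0.2496 = 0.7430

Step 3: Construct interval
CI = 2.2194 ± 0.7430
CI = (1.4764, 2.9624)

Interpretation: We are 99% confident that the true slope β₁ lies between 1.4764 and 2.9624.
Both endpoints are positive, so the data support a genuinely positive slope at this confidence level.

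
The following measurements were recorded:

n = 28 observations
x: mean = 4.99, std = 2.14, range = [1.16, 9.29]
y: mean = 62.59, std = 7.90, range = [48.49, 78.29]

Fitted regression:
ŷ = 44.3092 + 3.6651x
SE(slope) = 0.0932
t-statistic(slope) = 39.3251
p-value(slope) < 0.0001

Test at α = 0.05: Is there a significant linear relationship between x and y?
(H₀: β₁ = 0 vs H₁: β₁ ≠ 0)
Reject H₀: p-value < 0.0001 < α = 0.05. The linear relationship is significant at the 5% level.

Hypothesis test for the slope coefficient:

H₀: β₁ = 0 (no linear relationship)
H₁: β₁ ≠ 0 (linear relationship exists)

Test statistic: t = β̂₁ / SE(β̂₁) = 3.6651 / 0.0932 = 39.3251

p < 0.0001: how often a slope estimate this far from 0 (in SE units) would arise by chance if β₁ were truly 0.

Decision rule: reject H₀ if p-value < α.
p-value < 0.0001 < α = 0.05 → reject H₀.

At α = 0.05 the data do provide convincing evidence of a nonzero slope.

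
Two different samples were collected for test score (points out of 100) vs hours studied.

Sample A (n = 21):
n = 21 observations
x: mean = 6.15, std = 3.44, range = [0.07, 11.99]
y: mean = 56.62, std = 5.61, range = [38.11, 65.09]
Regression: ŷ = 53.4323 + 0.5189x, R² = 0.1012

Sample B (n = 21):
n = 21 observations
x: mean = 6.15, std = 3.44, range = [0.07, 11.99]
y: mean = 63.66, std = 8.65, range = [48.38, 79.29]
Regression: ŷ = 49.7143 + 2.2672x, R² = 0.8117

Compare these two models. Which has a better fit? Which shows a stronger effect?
Model B has the better fit (R² = 0.8117 vs 0.1012). Model B shows the stronger effect (|β₁| = 2.2672 vs 0.5189).

Model Comparison:

Which explains more variance? (R²)
- Model A: R² = 0.1012 → 10.12% of variance in test score explained
- Model B: R² = 0.8117 → 81.17% of variance in test score explained
- 0.8117 > 0.1012 → Model B has the better fit

Which has the larger per-hour effect? (|β₁|)
- Model A: β₁ = 0.5189 → predicted test score rises 0.5189 points per additional hour of study time
- Model B: β₁ = 2.2672 → predicted test score rises 2.2672 points per additional hour of study time
- |0.5189| < |2.2672| → Model B shows the stronger marginal effect

Note: The two samples could reflect different populations, time periods, or measurement quality.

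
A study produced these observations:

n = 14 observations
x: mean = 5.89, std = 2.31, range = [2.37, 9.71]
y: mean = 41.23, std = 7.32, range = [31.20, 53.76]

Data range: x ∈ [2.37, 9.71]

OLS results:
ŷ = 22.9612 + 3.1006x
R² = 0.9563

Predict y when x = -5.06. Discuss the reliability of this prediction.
ŷ = 7.2722 (extrapolation — x = -5.06 lies outside [2.37, 9.71], so reliability is low).

Prediction calculation:
ŷ = 22.9612 + 3.1006 × (-5.06)
ŷ = 7.2722

Reliability:
- Data range: x ∈ [2.37, 9.71]
- Prediction point: x = -5.06 is 7.43 units below the observed range → this is EXTRAPOLATION, not interpolation

Why that matters here:
- The standard error of prediction grows with (x − x̄)², and x = -5.06 is far from x̄ = 5.89
- R² describes fit only over the sampled x values; it says nothing about behaviour beyond them
- There are no observations near this x to validate the fitted line there

Report the number if required, but flag clearly that it is an extrapolation.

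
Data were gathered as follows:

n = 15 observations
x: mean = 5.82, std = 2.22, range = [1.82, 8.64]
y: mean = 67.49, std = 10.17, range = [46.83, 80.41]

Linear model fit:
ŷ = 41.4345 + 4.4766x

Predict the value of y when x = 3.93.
ŷ = 59.0275

x = 3.93 lies inside the observed range [1.82, 8.64], so the fitted equation applies directly:

ŷ = 41.4345 + 4.4766 × 3.93
ŷ = 41.4345 + 17.5930
ŷ = 59.0275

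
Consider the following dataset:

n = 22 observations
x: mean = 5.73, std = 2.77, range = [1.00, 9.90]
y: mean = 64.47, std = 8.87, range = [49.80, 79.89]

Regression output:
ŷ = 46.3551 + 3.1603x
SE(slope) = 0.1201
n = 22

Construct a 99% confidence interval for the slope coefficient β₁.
The 99% CI for β₁ is (2.8186, 3.5020)

Confidence interval for the slope:

The 99% CI for β₁ is: β̂₁ ± t*(α/2, n-2) × SE(β̂₁)

Step 1: Find critical t-value
- Confidence level = 0.99
- Degrees of freedom = n - 2 = 22 - 2 = 20
- t*(α/2, 20) = 2.8453

Step 2: Calculate margin of error
Margin = 2.8453 × 0.1201 = 0.3417

Step 3: Construct interval
CI = 3.1603 ± 0.3417
CI = (2.8186, 3.5020)

Interpretation: intervals built this way capture the true β₁ in 99% of repeated samples; here the plausible range for the per-unit effect of x on y is 2.8186 to 3.5020.
Both endpoints are positive, so the data support a genuinely positive slope at this confidence level.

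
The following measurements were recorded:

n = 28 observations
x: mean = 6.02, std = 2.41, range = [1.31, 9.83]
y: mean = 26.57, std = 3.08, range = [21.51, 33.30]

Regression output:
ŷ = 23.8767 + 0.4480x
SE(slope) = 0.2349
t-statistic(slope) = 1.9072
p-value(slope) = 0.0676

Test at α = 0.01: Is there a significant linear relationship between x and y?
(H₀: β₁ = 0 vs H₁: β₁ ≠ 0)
Fail to reject H₀: p-value = 0.0676 ≥ α = 0.01. The linear relationship is not significant at the 1% level.

Hypothesis test for the slope coefficient:

H₀: β₁ = 0 (no linear relationship)
H₁: β₁ ≠ 0 (linear relationship exists)

Test statistic: t = β̂₁ / SE(β̂₁) = 0.4480 / 0.2349 = 1.9072

The p-value (0.0676) is the probability, under H₀, of a t-statistic at least as extreme as |t| = 1.9072 (two-sided, df = n − 2 = 26).

Decision rule: reject H₀ if p-value < α.
p-value = 0.0676 ≥ α = 0.01 → fail to reject H₀.

Conclusion: the linear association between x and y is not significant at the 1% level.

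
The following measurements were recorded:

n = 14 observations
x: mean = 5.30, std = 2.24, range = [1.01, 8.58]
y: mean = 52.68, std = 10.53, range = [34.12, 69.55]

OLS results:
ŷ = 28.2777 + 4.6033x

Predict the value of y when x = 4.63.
ŷ = 49.5910

Plug x = 4.63 into the fitted line:

ŷ = 28.2777 + 4.6033 × 4.63
ŷ = 28.2777 + 21.3133
ŷ = 49.5910

This is the fitted mean response at that x — an individual observation would come with a wider prediction interval.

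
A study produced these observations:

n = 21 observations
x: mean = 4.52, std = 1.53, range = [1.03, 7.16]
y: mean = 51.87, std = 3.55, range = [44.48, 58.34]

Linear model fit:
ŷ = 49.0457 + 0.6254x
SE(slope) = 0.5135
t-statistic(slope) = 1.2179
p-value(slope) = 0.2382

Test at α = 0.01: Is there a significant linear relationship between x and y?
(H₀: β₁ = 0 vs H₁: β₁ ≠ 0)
Fail to reject H₀: p-value = 0.2382 ≥ α = 0.01. The linear relationship is not significant at the 1% level.

Hypothesis test for the slope coefficient:

H₀: β₁ = 0 (no linear relationship)
H₁: β₁ ≠ 0 (linear relationship exists)

Test statistic: t = β̂₁ / SE(β̂₁) = 0.6254 / 0.5135 = 1.2179

The p-value (0.2382) is the probability, under H₀, of a t-statistic at least as extreme as |t| = 1.2179 (two-sided, df = n − 2 = 19).

Decision rule: reject H₀ if p-value < α.
p-value = 0.2382 ≥ α = 0.01 → fail to reject H₀.

Conclusion: the linear association between x and y is not significant at the 1% level.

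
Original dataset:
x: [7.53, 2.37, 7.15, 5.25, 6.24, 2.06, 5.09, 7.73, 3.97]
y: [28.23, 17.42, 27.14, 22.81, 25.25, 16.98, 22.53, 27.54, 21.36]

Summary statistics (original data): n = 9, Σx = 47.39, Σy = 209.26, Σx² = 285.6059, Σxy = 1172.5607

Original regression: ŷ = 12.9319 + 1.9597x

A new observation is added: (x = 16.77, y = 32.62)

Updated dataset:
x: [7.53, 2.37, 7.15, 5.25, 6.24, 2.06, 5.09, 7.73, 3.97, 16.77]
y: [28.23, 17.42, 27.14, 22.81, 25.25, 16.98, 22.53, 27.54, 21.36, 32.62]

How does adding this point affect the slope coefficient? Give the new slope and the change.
New slope β₁ = 1.0806 versus 1.9597 before: a change of -0.8791 (-44.9%).

x = 16.77 lies well outside the original x-range [2.06, 7.73] (x̄ ≈ 5.27), so this observation has high leverage and can move the slope substantially.

Step 1: Update the sums with the new point (n goes from 9 to 10)
Σx  = 47.39 + 16.77 = 64.16
Σy  = 209.26 + 32.62 = 241.88
Σx² = 285.6059 + 16.77² = 285.6059 + 281.2329 = 566.8388
Σxy = 1172.5607 + 16.77×32.62 = 1172.5607 + 547.0374 = 1719.5981

Step 2: Recompute the slope with b₁ = (nΣxy − ΣxΣy) / (nΣx² − (Σx)²)
Numerator   = 10×1719.5981 − 64.16×241.88 = 17195.9810 − 15519.0208 = 1676.9602
Denominator = 10×566.8388 − 64.16² = 5668.3880 − 4116.5056 = 1551.8824
b₁(new) = 1676.9602 / 1551.8824 = 1.0806

(Same formula on the original sums: (9×1172.5607 − 47.39×209.26) / (9×285.6059 − 47.39²) = 636.2149 / 324.6410 = 1.9597, matching the given fit.)

Step 3: Change in slope
Δβ₁ = 1.0806 − 1.9597 = -0.8791
Relative change = -0.8791 / 1.9597 × 100% = -44.9%
→ the slope decreases when the point is added.

Because the point sits below the extension of the original line at a high-leverage x, it tilts the fit down.
In practice: refit with and without it and report both if conclusions differ; examine leverage (hᵢ) and Cook's distance rather than deleting it automatically.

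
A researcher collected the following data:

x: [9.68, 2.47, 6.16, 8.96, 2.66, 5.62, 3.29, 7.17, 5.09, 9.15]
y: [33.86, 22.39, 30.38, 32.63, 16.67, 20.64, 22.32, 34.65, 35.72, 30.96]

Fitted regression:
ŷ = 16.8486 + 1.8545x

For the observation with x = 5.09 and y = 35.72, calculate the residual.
Residual = 9.4320

The residual is the difference between the actual value and the predicted value:

Residual = y - ŷ

Step 1: Calculate predicted value
ŷ = 16.8486 + 1.8545 × 5.09
ŷ = 26.2880

Step 2: Calculate residual
Residual = 35.72 - 26.2880
Residual = 9.4320

Sign check: y > ŷ, so the point is above the line and the fit underestimates here.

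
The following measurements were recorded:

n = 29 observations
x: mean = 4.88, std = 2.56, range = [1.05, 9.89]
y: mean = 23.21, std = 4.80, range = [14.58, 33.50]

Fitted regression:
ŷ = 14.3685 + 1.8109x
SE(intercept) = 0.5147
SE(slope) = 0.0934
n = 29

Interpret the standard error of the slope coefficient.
The slope 1.8109 is pinned down to within about ±0.0934 (one SE) by these data — relative uncertainty 5.2%, i.e. precise.

SE(β̂₁) = s / √Sxx, where s is the residual standard deviation and Sxx = Σ(x − x̄)². It is the yardstick for how far β̂₁ = 1.8109 could plausibly be from the true slope.

Relative precision:
- SE / |β̂₁| = 0.0934 / 1.8109 = 5.2%
- Rule of thumb (under 20%: precise; 20% to under 50%: moderately precise; 50% or more: imprecise) → precise

Rough 95% range (±2 SE): 1.8109 ± 0.1868 → (1.6241, 1.9977).

What drives SE(β̂₁): more residual scatter → larger SE.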